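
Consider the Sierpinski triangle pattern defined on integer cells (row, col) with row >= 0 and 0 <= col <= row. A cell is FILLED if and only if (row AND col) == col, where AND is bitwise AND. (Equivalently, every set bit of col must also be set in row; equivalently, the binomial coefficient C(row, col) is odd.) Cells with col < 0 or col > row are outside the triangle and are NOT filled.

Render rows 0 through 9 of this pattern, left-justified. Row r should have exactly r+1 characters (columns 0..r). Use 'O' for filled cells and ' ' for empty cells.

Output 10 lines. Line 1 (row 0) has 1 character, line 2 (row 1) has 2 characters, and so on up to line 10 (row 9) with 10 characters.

r0=0: O
r1=1: OO
r2=10: O O
r3=11: OOOO
r4=100: O   O
r5=101: OO  OO
r6=110: O O O O
r7=111: OOOOOOOO
r8=1000: O       O
r9=1001: OO      OO

Answer: O
OO
O O
OOOO
O   O
OO  OO
O O O O
OOOOOOOO
O       O
OO      OO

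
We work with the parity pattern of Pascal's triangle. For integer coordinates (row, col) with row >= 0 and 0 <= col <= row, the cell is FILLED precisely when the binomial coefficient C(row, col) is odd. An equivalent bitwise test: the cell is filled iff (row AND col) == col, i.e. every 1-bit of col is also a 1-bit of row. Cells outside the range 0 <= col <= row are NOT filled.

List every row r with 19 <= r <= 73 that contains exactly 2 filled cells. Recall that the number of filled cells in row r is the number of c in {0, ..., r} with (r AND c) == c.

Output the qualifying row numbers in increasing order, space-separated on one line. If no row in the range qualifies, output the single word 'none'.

Row r has 2^popcount(r) filled cells, so we need popcount(r) = log2(2) = 1.
Scan r = 19..73 and keep those with exactly 1 one-bits:
r=19=10011 popcount=3 -> skip
r=20=10100 popcount=2 -> skip
r=21=10101 popcount=3 -> skip
r=22=10110 popcount=3 -> skip
r=23=10111 popcount=4 -> skip
r=24=11000 popcount=2 -> skip
r=25=11001 popcount=3 -> skip
r=26=11010 popcount=3 -> skip
r=27=11011 popcount=4 -> skip
r=28=11100 popcount=3 -> skip
r=29=11101 popcount=4 -> skip
r=30=11110 popcount=4 -> skip
r=31=11111 popcount=5 -> skip
r=32=100000 popcount=1 -> KEEP
r=33=100001 popcount=2 -> skip
r=34=100010 popcount=2 -> skip
r=35=100011 popcount=3 -> skip
r=36=100100 popcount=2 -> skip
r=37=100101 popcount=3 -> skip
r=38=100110 popcount=3 -> skip
r=39=100111 popcount=4 -> skip
r=40=101000 popcount=2 -> skip
r=41=101001 popcount=3 -> skip
r=42=101010 popcount=3 -> skip
r=43=101011 popcount=4 -> skip
r=44=101100 popcount=3 -> skip
r=45=101101 popcount=4 -> skip
r=46=101110 popcount=4 -> skip
r=47=101111 popcount=5 -> skip
r=48=110000 popcount=2 -> skip
r=49=110001 popcount=3 -> skip
r=50=110010 popcount=3 -> skip
r=51=110011 popcount=4 -> skip
r=52=110100 popcount=3 -> skip
r=53=110101 popcount=4 -> skip
r=54=110110 popcount=4 -> skip
r=55=110111 popcount=5 -> skip
r=56=111000 popcount=3 -> skip
r=57=111001 popcount=4 -> skip
r=58=111010 popcount=4 -> skip
r=59=111011 popcount=5 -> skip
r=60=111100 popcount=4 -> skip
r=61=111101 popcount=5 -> skip
r=62=111110 popcount=5 -> skip
r=63=111111 popcount=6 -> skip
r=64=1000000 popcount=1 -> KEEP
r=65=1000001 popcount=2 -> skip
r=66=1000010 popcount=2 -> skip
r=67=1000011 popcount=3 -> skip
r=68=1000100 popcount=2 -> skip
r=69=1000101 popcount=3 -> skip
r=70=1000110 popcount=3 -> skip
r=71=1000111 popcount=4 -> skip
r=72=1001000 popcount=2 -> skip
r=73=1001001 popcount=3 -> skip
Kept rows: 32 64

Answer: 32 64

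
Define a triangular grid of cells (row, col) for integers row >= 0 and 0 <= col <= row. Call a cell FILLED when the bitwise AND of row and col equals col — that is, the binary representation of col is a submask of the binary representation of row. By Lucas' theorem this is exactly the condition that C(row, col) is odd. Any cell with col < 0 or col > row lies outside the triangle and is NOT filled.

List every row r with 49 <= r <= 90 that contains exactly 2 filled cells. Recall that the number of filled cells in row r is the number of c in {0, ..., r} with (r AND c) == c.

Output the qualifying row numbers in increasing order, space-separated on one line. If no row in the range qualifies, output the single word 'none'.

Row r has 2^popcount(r) filled cells, so we need popcount(r) = log2(2) = 1.
Scan r = 49..90 and keep those with exactly 1 one-bits:
r=49=110001 popcount=3 -> skip
r=50=110010 popcount=3 -> skip
r=51=110011 popcount=4 -> skip
r=52=110100 popcount=3 -> skip
r=53=110101 popcount=4 -> skip
r=54=110110 popcount=4 -> skip
r=55=110111 popcount=5 -> skip
r=56=111000 popcount=3 -> skip
r=57=111001 popcount=4 -> skip
r=58=111010 popcount=4 -> skip
r=59=111011 popcount=5 -> skip
r=60=111100 popcount=4 -> skip
r=61=111101 popcount=5 -> skip
r=62=111110 popcount=5 -> skip
r=63=111111 popcount=6 -> skip
r=64=1000000 popcount=1 -> KEEP
r=65=1000001 popcount=2 -> skip
r=66=1000010 popcount=2 -> skip
r=67=1000011 popcount=3 -> skip
r=68=1000100 popcount=2 -> skip
r=69=1000101 popcount=3 -> skip
r=70=1000110 popcount=3 -> skip
r=71=1000111 popcount=4 -> skip
r=72=1001000 popcount=2 -> skip
r=73=1001001 popcount=3 -> skip
r=74=1001010 popcount=3 -> skip
r=75=1001011 popcount=4 -> skip
r=76=1001100 popcount=3 -> skip
r=77=1001101 popcount=4 -> skip
r=78=1001110 popcount=4 -> skip
r=79=1001111 popcount=5 -> skip
r=80=1010000 popcount=2 -> skip
r=81=1010001 popcount=3 -> skip
r=82=1010010 popcount=3 -> skip
r=83=1010011 popcount=4 -> skip
r=84=1010100 popcount=3 -> skip
r=85=1010101 popcount=4 -> skip
r=86=1010110 popcount=4 -> skip
r=87=1010111 popcount=5 -> skip
r=88=1011000 popcount=3 -> skip
r=89=1011001 popcount=4 -> skip
r=90=1011010 popcount=4 -> skip
Kept rows: 64

Answer: 64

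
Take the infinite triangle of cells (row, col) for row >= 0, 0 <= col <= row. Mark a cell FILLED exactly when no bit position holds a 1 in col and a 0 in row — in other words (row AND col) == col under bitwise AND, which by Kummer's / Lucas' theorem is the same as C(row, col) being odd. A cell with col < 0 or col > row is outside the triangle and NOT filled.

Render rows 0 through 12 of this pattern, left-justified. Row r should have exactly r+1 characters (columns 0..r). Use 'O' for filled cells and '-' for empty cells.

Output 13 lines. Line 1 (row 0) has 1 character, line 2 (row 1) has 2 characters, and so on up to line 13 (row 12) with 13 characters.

Answer: O
OO
O-O
OOOO
O---O
OO--OO
O-O-O-O
OOOOOOOO
O-------O
OO------OO
O-O-----O-O
OOOO----OOOO
O---O---O---O

Derivation:
r0=0: O
r1=1: OO
r2=10: O-O
r3=11: OOOO
r4=100: O---O
r5=101: OO--OO
r6=110: O-O-O-O
r7=111: OOOOOOOO
r8=1000: O-------O
r9=1001: OO------OO
r10=1010: O-O-----O-O
r11=1011: OOOO----OOOO
r12=1100: O---O---O---O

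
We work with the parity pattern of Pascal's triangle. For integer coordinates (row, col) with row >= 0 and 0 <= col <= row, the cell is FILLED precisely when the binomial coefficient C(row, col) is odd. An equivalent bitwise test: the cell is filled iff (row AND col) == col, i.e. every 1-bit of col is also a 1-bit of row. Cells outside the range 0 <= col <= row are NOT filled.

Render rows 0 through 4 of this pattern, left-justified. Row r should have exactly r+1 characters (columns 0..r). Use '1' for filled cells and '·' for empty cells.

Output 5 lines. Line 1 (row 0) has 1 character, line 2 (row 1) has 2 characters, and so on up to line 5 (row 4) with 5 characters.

r0=0: 1
r1=1: 11
r2=10: 1·1
r3=11: 1111
r4=100: 1···1

Answer: 1
11
1·1
1111
1···1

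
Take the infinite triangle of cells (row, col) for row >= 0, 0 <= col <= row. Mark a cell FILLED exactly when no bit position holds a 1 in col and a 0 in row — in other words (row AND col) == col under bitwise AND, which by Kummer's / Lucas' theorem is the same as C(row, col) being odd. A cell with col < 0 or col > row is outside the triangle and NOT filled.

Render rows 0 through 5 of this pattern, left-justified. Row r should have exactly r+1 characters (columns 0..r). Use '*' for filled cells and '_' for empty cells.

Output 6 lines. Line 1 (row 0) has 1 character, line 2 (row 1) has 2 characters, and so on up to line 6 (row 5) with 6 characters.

r0=0: *
r1=1: **
r2=10: *_*
r3=11: ****
r4=100: *___*
r5=101: **__**

Answer: *
**
*_*
****
*___*
**__**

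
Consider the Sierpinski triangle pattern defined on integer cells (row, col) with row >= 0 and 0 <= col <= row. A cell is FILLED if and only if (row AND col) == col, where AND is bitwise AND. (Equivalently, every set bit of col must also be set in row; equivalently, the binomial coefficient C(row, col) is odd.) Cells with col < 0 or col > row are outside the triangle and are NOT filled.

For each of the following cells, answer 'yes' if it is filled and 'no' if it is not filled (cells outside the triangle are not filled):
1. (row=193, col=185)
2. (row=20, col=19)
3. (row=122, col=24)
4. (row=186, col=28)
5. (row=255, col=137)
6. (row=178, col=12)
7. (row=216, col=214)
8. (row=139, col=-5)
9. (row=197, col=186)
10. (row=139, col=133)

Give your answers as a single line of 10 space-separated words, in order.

Answer: no no yes no yes no no no no no

Derivation:
(193,185): row=0b11000001, col=0b10111001, row AND col = 0b10000001 = 129; 129 != 185 -> empty
(20,19): row=0b10100, col=0b10011, row AND col = 0b10000 = 16; 16 != 19 -> empty
(122,24): row=0b1111010, col=0b11000, row AND col = 0b11000 = 24; 24 == 24 -> filled
(186,28): row=0b10111010, col=0b11100, row AND col = 0b11000 = 24; 24 != 28 -> empty
(255,137): row=0b11111111, col=0b10001001, row AND col = 0b10001001 = 137; 137 == 137 -> filled
(178,12): row=0b10110010, col=0b1100, row AND col = 0b0 = 0; 0 != 12 -> empty
(216,214): row=0b11011000, col=0b11010110, row AND col = 0b11010000 = 208; 208 != 214 -> empty
(139,-5): col outside [0, 139] -> not filled
(197,186): row=0b11000101, col=0b10111010, row AND col = 0b10000000 = 128; 128 != 186 -> empty
(139,133): row=0b10001011, col=0b10000101, row AND col = 0b10000001 = 129; 129 != 133 -> empty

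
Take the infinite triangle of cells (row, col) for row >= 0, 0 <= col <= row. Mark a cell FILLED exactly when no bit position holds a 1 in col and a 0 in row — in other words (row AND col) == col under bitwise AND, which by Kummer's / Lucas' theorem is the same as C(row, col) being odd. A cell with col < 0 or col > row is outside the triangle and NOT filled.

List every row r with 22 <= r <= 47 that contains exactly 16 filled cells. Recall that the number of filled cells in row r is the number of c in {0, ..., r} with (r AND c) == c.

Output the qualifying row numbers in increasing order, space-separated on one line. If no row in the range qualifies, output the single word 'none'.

Row r has 2^popcount(r) filled cells, so we need popcount(r) = log2(16) = 4.
Scan r = 22..47 and keep those with exactly 4 one-bits:
r=22=10110 popcount=3 -> skip
r=23=10111 popcount=4 -> KEEP
r=24=11000 popcount=2 -> skip
r=25=11001 popcount=3 -> skip
r=26=11010 popcount=3 -> skip
r=27=11011 popcount=4 -> KEEP
r=28=11100 popcount=3 -> skip
r=29=11101 popcount=4 -> KEEP
r=30=11110 popcount=4 -> KEEP
r=31=11111 popcount=5 -> skip
r=32=100000 popcount=1 -> skip
r=33=100001 popcount=2 -> skip
r=34=100010 popcount=2 -> skip
r=35=100011 popcount=3 -> skip
r=36=100100 popcount=2 -> skip
r=37=100101 popcount=3 -> skip
r=38=100110 popcount=3 -> skip
r=39=100111 popcount=4 -> KEEP
r=40=101000 popcount=2 -> skip
r=41=101001 popcount=3 -> skip
r=42=101010 popcount=3 -> skip
r=43=101011 popcount=4 -> KEEP
r=44=101100 popcount=3 -> skip
r=45=101101 popcount=4 -> KEEP
r=46=101110 popcount=4 -> KEEP
r=47=101111 popcount=5 -> skip
Kept rows: 23 27 29 30 39 43 45 46

Answer: 23 27 29 30 39 43 45 46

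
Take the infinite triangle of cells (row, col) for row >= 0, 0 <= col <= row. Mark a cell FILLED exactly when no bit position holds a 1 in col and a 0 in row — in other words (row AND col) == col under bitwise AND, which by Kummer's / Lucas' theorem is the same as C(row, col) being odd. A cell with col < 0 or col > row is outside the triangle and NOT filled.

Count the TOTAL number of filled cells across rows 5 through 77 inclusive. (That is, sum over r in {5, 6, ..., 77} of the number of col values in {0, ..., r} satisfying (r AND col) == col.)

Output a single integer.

Answer: 832

Derivation:
r5=101 pc2: +4 =4
r6=110 pc2: +4 =8
r7=111 pc3: +8 =16
r8=1000 pc1: +2 =18
r9=1001 pc2: +4 =22
r10=1010 pc2: +4 =26
r11=1011 pc3: +8 =34
r12=1100 pc2: +4 =38
r13=1101 pc3: +8 =46
r14=1110 pc3: +8 =54
r15=1111 pc4: +16 =70
r16=10000 pc1: +2 =72
r17=10001 pc2: +4 =76
r18=10010 pc2: +4 =80
r19=10011 pc3: +8 =88
r20=10100 pc2: +4 =92
r21=10101 pc3: +8 =100
r22=10110 pc3: +8 =108
r23=10111 pc4: +16 =124
r24=11000 pc2: +4 =128
r25=11001 pc3: +8 =136
r26=11010 pc3: +8 =144
r27=11011 pc4: +16 =160
r28=11100 pc3: +8 =168
r29=11101 pc4: +16 =184
r30=11110 pc4: +16 =200
r31=11111 pc5: +32 =232
r32=100000 pc1: +2 =234
r33=100001 pc2: +4 =238
r34=100010 pc2: +4 =242
r35=100011 pc3: +8 =250
r36=100100 pc2: +4 =254
r37=100101 pc3: +8 =262
r38=100110 pc3: +8 =270
r39=100111 pc4: +16 =286
r40=101000 pc2: +4 =290
r41=101001 pc3: +8 =298
r42=101010 pc3: +8 =306
r43=101011 pc4: +16 =322
r44=101100 pc3: +8 =330
r45=101101 pc4: +16 =346
r46=101110 pc4: +16 =362
r47=101111 pc5: +32 =394
r48=110000 pc2: +4 =398
r49=110001 pc3: +8 =406
r50=110010 pc3: +8 =414
r51=110011 pc4: +16 =430
r52=110100 pc3: +8 =438
r53=110101 pc4: +16 =454
r54=110110 pc4: +16 =470
r55=110111 pc5: +32 =502
r56=111000 pc3: +8 =510
r57=111001 pc4: +16 =526
r58=111010 pc4: +16 =542
r59=111011 pc5: +32 =574
r60=111100 pc4: +16 =590
r61=111101 pc5: +32 =622
r62=111110 pc5: +32 =654
r63=111111 pc6: +64 =718
r64=1000000 pc1: +2 =720
r65=1000001 pc2: +4 =724
r66=1000010 pc2: +4 =728
r67=1000011 pc3: +8 =736
r68=1000100 pc2: +4 =740
r69=1000101 pc3: +8 =748
r70=1000110 pc3: +8 =756
r71=1000111 pc4: +16 =772
r72=1001000 pc2: +4 =776
r73=1001001 pc3: +8 =784
r74=1001010 pc3: +8 =792
r75=1001011 pc4: +16 =808
r76=1001100 pc3: +8 =816
r77=1001101 pc4: +16 =832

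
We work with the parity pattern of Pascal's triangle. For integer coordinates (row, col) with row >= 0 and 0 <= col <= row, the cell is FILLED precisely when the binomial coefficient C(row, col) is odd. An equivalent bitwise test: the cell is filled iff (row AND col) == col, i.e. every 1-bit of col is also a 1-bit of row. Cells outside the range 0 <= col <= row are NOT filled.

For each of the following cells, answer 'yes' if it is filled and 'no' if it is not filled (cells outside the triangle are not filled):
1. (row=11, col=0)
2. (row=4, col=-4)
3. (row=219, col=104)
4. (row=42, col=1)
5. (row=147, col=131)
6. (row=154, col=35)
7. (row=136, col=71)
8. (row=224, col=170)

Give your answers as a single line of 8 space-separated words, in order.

(11,0): row=0b1011, col=0b0, row AND col = 0b0 = 0; 0 == 0 -> filled
(4,-4): col outside [0, 4] -> not filled
(219,104): row=0b11011011, col=0b1101000, row AND col = 0b1001000 = 72; 72 != 104 -> empty
(42,1): row=0b101010, col=0b1, row AND col = 0b0 = 0; 0 != 1 -> empty
(147,131): row=0b10010011, col=0b10000011, row AND col = 0b10000011 = 131; 131 == 131 -> filled
(154,35): row=0b10011010, col=0b100011, row AND col = 0b10 = 2; 2 != 35 -> empty
(136,71): row=0b10001000, col=0b1000111, row AND col = 0b0 = 0; 0 != 71 -> empty
(224,170): row=0b11100000, col=0b10101010, row AND col = 0b10100000 = 160; 160 != 170 -> empty

Answer: yes no no no yes no no no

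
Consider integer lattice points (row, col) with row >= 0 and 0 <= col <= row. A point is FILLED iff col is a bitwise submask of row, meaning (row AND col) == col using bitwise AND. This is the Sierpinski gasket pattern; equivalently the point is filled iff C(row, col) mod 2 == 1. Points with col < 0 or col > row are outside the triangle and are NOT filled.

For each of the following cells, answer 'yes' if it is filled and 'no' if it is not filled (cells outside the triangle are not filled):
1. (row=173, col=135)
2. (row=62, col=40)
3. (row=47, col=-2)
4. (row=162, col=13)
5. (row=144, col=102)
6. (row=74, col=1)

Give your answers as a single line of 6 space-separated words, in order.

(173,135): row=0b10101101, col=0b10000111, row AND col = 0b10000101 = 133; 133 != 135 -> empty
(62,40): row=0b111110, col=0b101000, row AND col = 0b101000 = 40; 40 == 40 -> filled
(47,-2): col outside [0, 47] -> not filled
(162,13): row=0b10100010, col=0b1101, row AND col = 0b0 = 0; 0 != 13 -> empty
(144,102): row=0b10010000, col=0b1100110, row AND col = 0b0 = 0; 0 != 102 -> empty
(74,1): row=0b1001010, col=0b1, row AND col = 0b0 = 0; 0 != 1 -> empty

Answer: no yes no no no no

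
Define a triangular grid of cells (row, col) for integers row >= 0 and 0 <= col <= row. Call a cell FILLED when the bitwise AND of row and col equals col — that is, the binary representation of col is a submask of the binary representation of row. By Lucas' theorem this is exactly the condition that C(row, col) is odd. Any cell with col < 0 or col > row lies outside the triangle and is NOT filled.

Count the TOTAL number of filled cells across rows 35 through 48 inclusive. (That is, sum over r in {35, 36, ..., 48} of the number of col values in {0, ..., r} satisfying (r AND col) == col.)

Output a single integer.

r35=100011 pc3: +8 =8
r36=100100 pc2: +4 =12
r37=100101 pc3: +8 =20
r38=100110 pc3: +8 =28
r39=100111 pc4: +16 =44
r40=101000 pc2: +4 =48
r41=101001 pc3: +8 =56
r42=101010 pc3: +8 =64
r43=101011 pc4: +16 =80
r44=101100 pc3: +8 =88
r45=101101 pc4: +16 =104
r46=101110 pc4: +16 =120
r47=101111 pc5: +32 =152
r48=110000 pc2: +4 =156

Answer: 156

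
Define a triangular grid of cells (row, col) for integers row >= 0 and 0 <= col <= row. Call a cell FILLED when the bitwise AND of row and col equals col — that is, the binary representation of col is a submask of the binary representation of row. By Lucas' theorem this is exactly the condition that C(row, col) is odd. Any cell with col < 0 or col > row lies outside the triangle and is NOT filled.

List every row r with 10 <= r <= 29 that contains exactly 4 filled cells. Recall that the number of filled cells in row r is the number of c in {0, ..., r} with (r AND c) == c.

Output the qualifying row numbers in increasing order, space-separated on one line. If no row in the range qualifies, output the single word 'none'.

Answer: 10 12 17 18 20 24

Derivation:
Row r has 2^popcount(r) filled cells, so we need popcount(r) = log2(4) = 2.
Scan r = 10..29 and keep those with exactly 2 one-bits:
r=10=1010 popcount=2 -> KEEP
r=11=1011 popcount=3 -> skip
r=12=1100 popcount=2 -> KEEP
r=13=1101 popcount=3 -> skip
r=14=1110 popcount=3 -> skip
r=15=1111 popcount=4 -> skip
r=16=10000 popcount=1 -> skip
r=17=10001 popcount=2 -> KEEP
r=18=10010 popcount=2 -> KEEP
r=19=10011 popcount=3 -> skip
r=20=10100 popcount=2 -> KEEP
r=21=10101 popcount=3 -> skip
r=22=10110 popcount=3 -> skip
r=23=10111 popcount=4 -> skip
r=24=11000 popcount=2 -> KEEP
r=25=11001 popcount=3 -> skip
r=26=11010 popcount=3 -> skip
r=27=11011 popcount=4 -> skip
r=28=11100 popcount=3 -> skip
r=29=11101 popcount=4 -> skip
Kept rows: 10 12 17 18 20 24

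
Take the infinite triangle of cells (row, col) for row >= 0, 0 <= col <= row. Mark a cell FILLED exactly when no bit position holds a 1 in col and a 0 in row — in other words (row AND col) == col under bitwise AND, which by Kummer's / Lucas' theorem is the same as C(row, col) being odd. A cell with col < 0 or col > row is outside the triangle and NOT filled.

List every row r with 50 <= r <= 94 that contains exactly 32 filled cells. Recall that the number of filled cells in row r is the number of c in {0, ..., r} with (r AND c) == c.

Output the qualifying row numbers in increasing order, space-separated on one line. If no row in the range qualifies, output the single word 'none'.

Answer: 55 59 61 62 79 87 91 93 94

Derivation:
Row r has 2^popcount(r) filled cells, so we need popcount(r) = log2(32) = 5.
Scan r = 50..94 and keep those with exactly 5 one-bits:
r=50=110010 popcount=3 -> skip
r=51=110011 popcount=4 -> skip
r=52=110100 popcount=3 -> skip
r=53=110101 popcount=4 -> skip
r=54=110110 popcount=4 -> skip
r=55=110111 popcount=5 -> KEEP
r=56=111000 popcount=3 -> skip
r=57=111001 popcount=4 -> skip
r=58=111010 popcount=4 -> skip
r=59=111011 popcount=5 -> KEEP
r=60=111100 popcount=4 -> skip
r=61=111101 popcount=5 -> KEEP
r=62=111110 popcount=5 -> KEEP
r=63=111111 popcount=6 -> skip
r=64=1000000 popcount=1 -> skip
r=65=1000001 popcount=2 -> skip
r=66=1000010 popcount=2 -> skip
r=67=1000011 popcount=3 -> skip
r=68=1000100 popcount=2 -> skip
r=69=1000101 popcount=3 -> skip
r=70=1000110 popcount=3 -> skip
r=71=1000111 popcount=4 -> skip
r=72=1001000 popcount=2 -> skip
r=73=1001001 popcount=3 -> skip
r=74=1001010 popcount=3 -> skip
r=75=1001011 popcount=4 -> skip
r=76=1001100 popcount=3 -> skip
r=77=1001101 popcount=4 -> skip
r=78=1001110 popcount=4 -> skip
r=79=1001111 popcount=5 -> KEEP
r=80=1010000 popcount=2 -> skip
r=81=1010001 popcount=3 -> skip
r=82=1010010 popcount=3 -> skip
r=83=1010011 popcount=4 -> skip
r=84=1010100 popcount=3 -> skip
r=85=1010101 popcount=4 -> skip
r=86=1010110 popcount=4 -> skip
r=87=1010111 popcount=5 -> KEEP
r=88=1011000 popcount=3 -> skip
r=89=1011001 popcount=4 -> skip
r=90=1011010 popcount=4 -> skip
r=91=1011011 popcount=5 -> KEEP
r=92=1011100 popcount=4 -> skip
r=93=1011101 popcount=5 -> KEEP
r=94=1011110 popcount=5 -> KEEP
Kept rows: 55 59 61 62 79 87 91 93 94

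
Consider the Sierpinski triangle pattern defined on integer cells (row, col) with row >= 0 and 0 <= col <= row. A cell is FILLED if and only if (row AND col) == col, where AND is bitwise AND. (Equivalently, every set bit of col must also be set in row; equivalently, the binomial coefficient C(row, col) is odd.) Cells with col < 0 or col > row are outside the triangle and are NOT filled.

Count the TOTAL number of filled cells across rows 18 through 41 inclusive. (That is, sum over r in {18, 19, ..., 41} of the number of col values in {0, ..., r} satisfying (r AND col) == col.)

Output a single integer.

Answer: 222

Derivation:
r18=10010 pc2: +4 =4
r19=10011 pc3: +8 =12
r20=10100 pc2: +4 =16
r21=10101 pc3: +8 =24
r22=10110 pc3: +8 =32
r23=10111 pc4: +16 =48
r24=11000 pc2: +4 =52
r25=11001 pc3: +8 =60
r26=11010 pc3: +8 =68
r27=11011 pc4: +16 =84
r28=11100 pc3: +8 =92
r29=11101 pc4: +16 =108
r30=11110 pc4: +16 =124
r31=11111 pc5: +32 =156
r32=100000 pc1: +2 =158
r33=100001 pc2: +4 =162
r34=100010 pc2: +4 =166
r35=100011 pc3: +8 =174
r36=100100 pc2: +4 =178
r37=100101 pc3: +8 =186
r38=100110 pc3: +8 =194
r39=100111 pc4: +16 =210
r40=101000 pc2: +4 =214
r41=101001 pc3: +8 =222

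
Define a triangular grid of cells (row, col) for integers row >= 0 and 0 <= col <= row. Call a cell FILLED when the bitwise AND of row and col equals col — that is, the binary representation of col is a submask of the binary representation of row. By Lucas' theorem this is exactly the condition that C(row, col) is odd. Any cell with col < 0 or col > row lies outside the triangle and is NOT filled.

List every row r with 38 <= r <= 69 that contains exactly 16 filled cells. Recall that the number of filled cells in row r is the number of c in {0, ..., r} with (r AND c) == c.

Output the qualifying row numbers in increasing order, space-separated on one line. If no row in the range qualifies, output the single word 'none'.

Row r has 2^popcount(r) filled cells, so we need popcount(r) = log2(16) = 4.
Scan r = 38..69 and keep those with exactly 4 one-bits:
r=38=100110 popcount=3 -> skip
r=39=100111 popcount=4 -> KEEP
r=40=101000 popcount=2 -> skip
r=41=101001 popcount=3 -> skip
r=42=101010 popcount=3 -> skip
r=43=101011 popcount=4 -> KEEP
r=44=101100 popcount=3 -> skip
r=45=101101 popcount=4 -> KEEP
r=46=101110 popcount=4 -> KEEP
r=47=101111 popcount=5 -> skip
r=48=110000 popcount=2 -> skip
r=49=110001 popcount=3 -> skip
r=50=110010 popcount=3 -> skip
r=51=110011 popcount=4 -> KEEP
r=52=110100 popcount=3 -> skip
r=53=110101 popcount=4 -> KEEP
r=54=110110 popcount=4 -> KEEP
r=55=110111 popcount=5 -> skip
r=56=111000 popcount=3 -> skip
r=57=111001 popcount=4 -> KEEP
r=58=111010 popcount=4 -> KEEP
r=59=111011 popcount=5 -> skip
r=60=111100 popcount=4 -> KEEP
r=61=111101 popcount=5 -> skip
r=62=111110 popcount=5 -> skip
r=63=111111 popcount=6 -> skip
r=64=1000000 popcount=1 -> skip
r=65=1000001 popcount=2 -> skip
r=66=1000010 popcount=2 -> skip
r=67=1000011 popcount=3 -> skip
r=68=1000100 popcount=2 -> skip
r=69=1000101 popcount=3 -> skip
Kept rows: 39 43 45 46 51 53 54 57 58 60

Answer: 39 43 45 46 51 53 54 57 58 60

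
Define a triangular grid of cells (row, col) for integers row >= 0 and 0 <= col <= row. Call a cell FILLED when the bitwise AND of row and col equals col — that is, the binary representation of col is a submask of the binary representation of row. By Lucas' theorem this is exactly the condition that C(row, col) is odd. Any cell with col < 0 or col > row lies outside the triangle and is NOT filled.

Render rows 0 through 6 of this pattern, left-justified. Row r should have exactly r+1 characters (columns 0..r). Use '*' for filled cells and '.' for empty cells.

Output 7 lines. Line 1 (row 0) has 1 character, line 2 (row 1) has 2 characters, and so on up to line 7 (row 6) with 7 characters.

Answer: *
**
*.*
****
*...*
**..**
*.*.*.*

Derivation:
r0=0: *
r1=1: **
r2=10: *.*
r3=11: ****
r4=100: *...*
r5=101: **..**
r6=110: *.*.*.*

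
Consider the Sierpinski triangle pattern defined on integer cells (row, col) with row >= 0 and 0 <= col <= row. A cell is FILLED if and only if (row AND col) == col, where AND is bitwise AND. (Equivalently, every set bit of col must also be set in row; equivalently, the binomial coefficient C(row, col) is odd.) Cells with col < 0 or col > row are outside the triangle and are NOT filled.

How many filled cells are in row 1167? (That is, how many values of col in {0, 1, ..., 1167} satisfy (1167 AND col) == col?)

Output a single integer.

Answer: 64

Derivation:
1167 in binary = 10010001111
popcount(1167) = number of 1-bits in 10010001111 = 6
A col c satisfies (1167 AND c) == c iff every set bit of c is also set in 1167; each of the 6 set bits of 1167 can independently be on or off in c.
count = 2^6 = 64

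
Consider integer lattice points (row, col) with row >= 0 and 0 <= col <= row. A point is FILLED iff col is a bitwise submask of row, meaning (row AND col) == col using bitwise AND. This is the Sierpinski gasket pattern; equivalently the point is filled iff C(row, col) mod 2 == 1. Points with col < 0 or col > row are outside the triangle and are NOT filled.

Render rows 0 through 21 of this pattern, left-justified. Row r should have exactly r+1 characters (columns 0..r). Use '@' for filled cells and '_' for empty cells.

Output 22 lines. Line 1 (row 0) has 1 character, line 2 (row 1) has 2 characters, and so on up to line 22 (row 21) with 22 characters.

Answer: @
@@
@_@
@@@@
@___@
@@__@@
@_@_@_@
@@@@@@@@
@_______@
@@______@@
@_@_____@_@
@@@@____@@@@
@___@___@___@
@@__@@__@@__@@
@_@_@_@_@_@_@_@
@@@@@@@@@@@@@@@@
@_______________@
@@______________@@
@_@_____________@_@
@@@@____________@@@@
@___@___________@___@
@@__@@__________@@__@@

Derivation:
r0=0: @
r1=1: @@
r2=10: @_@
r3=11: @@@@
r4=100: @___@
r5=101: @@__@@
r6=110: @_@_@_@
r7=111: @@@@@@@@
r8=1000: @_______@
r9=1001: @@______@@
r10=1010: @_@_____@_@
r11=1011: @@@@____@@@@
r12=1100: @___@___@___@
r13=1101: @@__@@__@@__@@
r14=1110: @_@_@_@_@_@_@_@
r15=1111: @@@@@@@@@@@@@@@@
r16=10000: @_______________@
r17=10001: @@______________@@
r18=10010: @_@_____________@_@
r19=10011: @@@@____________@@@@
r20=10100: @___@___________@___@
r21=10101: @@__@@__________@@__@@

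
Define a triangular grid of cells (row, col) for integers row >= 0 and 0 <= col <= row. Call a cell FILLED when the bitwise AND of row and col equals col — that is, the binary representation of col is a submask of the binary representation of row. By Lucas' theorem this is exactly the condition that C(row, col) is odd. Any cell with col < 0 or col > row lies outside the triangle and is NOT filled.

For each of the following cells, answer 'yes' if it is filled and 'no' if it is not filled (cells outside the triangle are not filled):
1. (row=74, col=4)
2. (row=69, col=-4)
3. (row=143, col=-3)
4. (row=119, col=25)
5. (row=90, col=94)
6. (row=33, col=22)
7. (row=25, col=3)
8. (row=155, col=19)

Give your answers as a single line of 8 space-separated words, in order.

Answer: no no no no no no no yes

Derivation:
(74,4): row=0b1001010, col=0b100, row AND col = 0b0 = 0; 0 != 4 -> empty
(69,-4): col outside [0, 69] -> not filled
(143,-3): col outside [0, 143] -> not filled
(119,25): row=0b1110111, col=0b11001, row AND col = 0b10001 = 17; 17 != 25 -> empty
(90,94): col outside [0, 90] -> not filled
(33,22): row=0b100001, col=0b10110, row AND col = 0b0 = 0; 0 != 22 -> empty
(25,3): row=0b11001, col=0b11, row AND col = 0b1 = 1; 1 != 3 -> empty
(155,19): row=0b10011011, col=0b10011, row AND col = 0b10011 = 19; 19 == 19 -> filled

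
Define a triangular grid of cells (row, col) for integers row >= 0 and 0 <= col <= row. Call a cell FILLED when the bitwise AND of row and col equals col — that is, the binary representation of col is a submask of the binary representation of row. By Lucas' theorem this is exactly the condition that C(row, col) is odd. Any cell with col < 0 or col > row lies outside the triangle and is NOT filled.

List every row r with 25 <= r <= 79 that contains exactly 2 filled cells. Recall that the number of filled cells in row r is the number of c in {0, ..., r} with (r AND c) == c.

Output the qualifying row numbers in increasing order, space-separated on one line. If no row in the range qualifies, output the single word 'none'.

Answer: 32 64

Derivation:
Row r has 2^popcount(r) filled cells, so we need popcount(r) = log2(2) = 1.
Scan r = 25..79 and keep those with exactly 1 one-bits:
r=25=11001 popcount=3 -> skip
r=26=11010 popcount=3 -> skip
r=27=11011 popcount=4 -> skip
r=28=11100 popcount=3 -> skip
r=29=11101 popcount=4 -> skip
r=30=11110 popcount=4 -> skip
r=31=11111 popcount=5 -> skip
r=32=100000 popcount=1 -> KEEP
r=33=100001 popcount=2 -> skip
r=34=100010 popcount=2 -> skip
r=35=100011 popcount=3 -> skip
r=36=100100 popcount=2 -> skip
r=37=100101 popcount=3 -> skip
r=38=100110 popcount=3 -> skip
r=39=100111 popcount=4 -> skip
r=40=101000 popcount=2 -> skip
r=41=101001 popcount=3 -> skip
r=42=101010 popcount=3 -> skip
r=43=101011 popcount=4 -> skip
r=44=101100 popcount=3 -> skip
r=45=101101 popcount=4 -> skip
r=46=101110 popcount=4 -> skip
r=47=101111 popcount=5 -> skip
r=48=110000 popcount=2 -> skip
r=49=110001 popcount=3 -> skip
r=50=110010 popcount=3 -> skip
r=51=110011 popcount=4 -> skip
r=52=110100 popcount=3 -> skip
r=53=110101 popcount=4 -> skip
r=54=110110 popcount=4 -> skip
r=55=110111 popcount=5 -> skip
r=56=111000 popcount=3 -> skip
r=57=111001 popcount=4 -> skip
r=58=111010 popcount=4 -> skip
r=59=111011 popcount=5 -> skip
r=60=111100 popcount=4 -> skip
r=61=111101 popcount=5 -> skip
r=62=111110 popcount=5 -> skip
r=63=111111 popcount=6 -> skip
r=64=1000000 popcount=1 -> KEEP
r=65=1000001 popcount=2 -> skip
r=66=1000010 popcount=2 -> skip
r=67=1000011 popcount=3 -> skip
r=68=1000100 popcount=2 -> skip
r=69=1000101 popcount=3 -> skip
r=70=1000110 popcount=3 -> skip
r=71=1000111 popcount=4 -> skip
r=72=1001000 popcount=2 -> skip
r=73=1001001 popcount=3 -> skip
r=74=1001010 popcount=3 -> skip
r=75=1001011 popcount=4 -> skip
r=76=1001100 popcount=3 -> skip
r=77=1001101 popcount=4 -> skip
r=78=1001110 popcount=4 -> skip
r=79=1001111 popcount=5 -> skip
Kept rows: 32 64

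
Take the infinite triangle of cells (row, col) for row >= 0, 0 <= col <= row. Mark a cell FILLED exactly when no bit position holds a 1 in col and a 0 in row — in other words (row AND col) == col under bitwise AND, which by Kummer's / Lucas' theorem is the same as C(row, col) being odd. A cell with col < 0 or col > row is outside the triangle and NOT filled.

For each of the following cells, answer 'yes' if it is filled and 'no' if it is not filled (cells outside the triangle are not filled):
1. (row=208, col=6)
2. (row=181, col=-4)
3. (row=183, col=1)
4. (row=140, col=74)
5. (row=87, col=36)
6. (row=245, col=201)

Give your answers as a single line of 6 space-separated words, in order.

Answer: no no yes no no no

Derivation:
(208,6): row=0b11010000, col=0b110, row AND col = 0b0 = 0; 0 != 6 -> empty
(181,-4): col outside [0, 181] -> not filled
(183,1): row=0b10110111, col=0b1, row AND col = 0b1 = 1; 1 == 1 -> filled
(140,74): row=0b10001100, col=0b1001010, row AND col = 0b1000 = 8; 8 != 74 -> empty
(87,36): row=0b1010111, col=0b100100, row AND col = 0b100 = 4; 4 != 36 -> empty
(245,201): row=0b11110101, col=0b11001001, row AND col = 0b11000001 = 193; 193 != 201 -> empty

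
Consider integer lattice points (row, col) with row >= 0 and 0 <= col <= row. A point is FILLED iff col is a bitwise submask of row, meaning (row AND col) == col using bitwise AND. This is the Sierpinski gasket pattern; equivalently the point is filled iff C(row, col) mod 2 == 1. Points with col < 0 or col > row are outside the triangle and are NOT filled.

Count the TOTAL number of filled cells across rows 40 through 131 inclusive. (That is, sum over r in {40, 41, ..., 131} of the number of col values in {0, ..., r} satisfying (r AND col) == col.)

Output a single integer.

r40=101000 pc2: +4 =4
r41=101001 pc3: +8 =12
r42=101010 pc3: +8 =20
r43=101011 pc4: +16 =36
r44=101100 pc3: +8 =44
r45=101101 pc4: +16 =60
r46=101110 pc4: +16 =76
r47=101111 pc5: +32 =108
r48=110000 pc2: +4 =112
r49=110001 pc3: +8 =120
r50=110010 pc3: +8 =128
r51=110011 pc4: +16 =144
r52=110100 pc3: +8 =152
r53=110101 pc4: +16 =168
r54=110110 pc4: +16 =184
r55=110111 pc5: +32 =216
r56=111000 pc3: +8 =224
r57=111001 pc4: +16 =240
r58=111010 pc4: +16 =256
r59=111011 pc5: +32 =288
r60=111100 pc4: +16 =304
r61=111101 pc5: +32 =336
r62=111110 pc5: +32 =368
r63=111111 pc6: +64 =432
r64=1000000 pc1: +2 =434
r65=1000001 pc2: +4 =438
r66=1000010 pc2: +4 =442
r67=1000011 pc3: +8 =450
r68=1000100 pc2: +4 =454
r69=1000101 pc3: +8 =462
r70=1000110 pc3: +8 =470
r71=1000111 pc4: +16 =486
r72=1001000 pc2: +4 =490
r73=1001001 pc3: +8 =498
r74=1001010 pc3: +8 =506
r75=1001011 pc4: +16 =522
r76=1001100 pc3: +8 =530
r77=1001101 pc4: +16 =546
r78=1001110 pc4: +16 =562
r79=1001111 pc5: +32 =594
r80=1010000 pc2: +4 =598
r81=1010001 pc3: +8 =606
r82=1010010 pc3: +8 =614
r83=1010011 pc4: +16 =630
r84=1010100 pc3: +8 =638
r85=1010101 pc4: +16 =654
r86=1010110 pc4: +16 =670
r87=1010111 pc5: +32 =702
r88=1011000 pc3: +8 =710
r89=1011001 pc4: +16 =726
r90=1011010 pc4: +16 =742
r91=1011011 pc5: +32 =774
r92=1011100 pc4: +16 =790
r93=1011101 pc5: +32 =822
r94=1011110 pc5: +32 =854
r95=1011111 pc6: +64 =918
r96=1100000 pc2: +4 =922
r97=1100001 pc3: +8 =930
r98=1100010 pc3: +8 =938
r99=1100011 pc4: +16 =954
r100=1100100 pc3: +8 =962
r101=1100101 pc4: +16 =978
r102=1100110 pc4: +16 =994
r103=1100111 pc5: +32 =1026
r104=1101000 pc3: +8 =1034
r105=1101001 pc4: +16 =1050
r106=1101010 pc4: +16 =1066
r107=1101011 pc5: +32 =1098
r108=1101100 pc4: +16 =1114
r109=1101101 pc5: +32 =1146
r110=1101110 pc5: +32 =1178
r111=1101111 pc6: +64 =1242
r112=1110000 pc3: +8 =1250
r113=1110001 pc4: +16 =1266
r114=1110010 pc4: +16 =1282
r115=1110011 pc5: +32 =1314
r116=1110100 pc4: +16 =1330
r117=1110101 pc5: +32 =1362
r118=1110110 pc5: +32 =1394
r119=1110111 pc6: +64 =1458
r120=1111000 pc4: +16 =1474
r121=1111001 pc5: +32 =1506
r122=1111010 pc5: +32 =1538
r123=1111011 pc6: +64 =1602
r124=1111100 pc5: +32 =1634
r125=1111101 pc6: +64 =1698
r126=1111110 pc6: +64 =1762
r127=1111111 pc7: +128 =1890
r128=10000000 pc1: +2 =1892
r129=10000001 pc2: +4 =1896
r130=10000010 pc2: +4 =1900
r131=10000011 pc3: +8 =1908

Answer: 1908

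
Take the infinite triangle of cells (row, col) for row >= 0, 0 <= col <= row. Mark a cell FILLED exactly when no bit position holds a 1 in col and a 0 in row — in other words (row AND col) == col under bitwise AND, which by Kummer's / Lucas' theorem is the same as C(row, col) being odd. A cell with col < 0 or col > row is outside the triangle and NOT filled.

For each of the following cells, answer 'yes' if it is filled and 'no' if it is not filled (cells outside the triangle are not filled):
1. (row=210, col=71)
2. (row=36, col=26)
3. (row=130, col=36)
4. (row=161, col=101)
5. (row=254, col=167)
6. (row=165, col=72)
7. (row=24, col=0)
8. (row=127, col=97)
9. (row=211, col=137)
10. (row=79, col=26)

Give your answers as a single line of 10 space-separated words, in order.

Answer: no no no no no no yes yes no no

Derivation:
(210,71): row=0b11010010, col=0b1000111, row AND col = 0b1000010 = 66; 66 != 71 -> empty
(36,26): row=0b100100, col=0b11010, row AND col = 0b0 = 0; 0 != 26 -> empty
(130,36): row=0b10000010, col=0b100100, row AND col = 0b0 = 0; 0 != 36 -> empty
(161,101): row=0b10100001, col=0b1100101, row AND col = 0b100001 = 33; 33 != 101 -> empty
(254,167): row=0b11111110, col=0b10100111, row AND col = 0b10100110 = 166; 166 != 167 -> empty
(165,72): row=0b10100101, col=0b1001000, row AND col = 0b0 = 0; 0 != 72 -> empty
(24,0): row=0b11000, col=0b0, row AND col = 0b0 = 0; 0 == 0 -> filled
(127,97): row=0b1111111, col=0b1100001, row AND col = 0b1100001 = 97; 97 == 97 -> filled
(211,137): row=0b11010011, col=0b10001001, row AND col = 0b10000001 = 129; 129 != 137 -> empty
(79,26): row=0b1001111, col=0b11010, row AND col = 0b1010 = 10; 10 != 26 -> empty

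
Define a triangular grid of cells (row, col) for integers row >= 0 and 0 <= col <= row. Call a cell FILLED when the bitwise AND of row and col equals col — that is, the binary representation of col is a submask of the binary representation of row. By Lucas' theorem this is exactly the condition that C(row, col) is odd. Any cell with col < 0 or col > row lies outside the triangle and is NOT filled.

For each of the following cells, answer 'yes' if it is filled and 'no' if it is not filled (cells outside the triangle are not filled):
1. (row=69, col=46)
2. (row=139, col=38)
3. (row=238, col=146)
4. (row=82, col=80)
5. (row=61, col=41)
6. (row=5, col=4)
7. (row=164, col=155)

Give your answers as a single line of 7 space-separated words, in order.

Answer: no no no yes yes yes no

Derivation:
(69,46): row=0b1000101, col=0b101110, row AND col = 0b100 = 4; 4 != 46 -> empty
(139,38): row=0b10001011, col=0b100110, row AND col = 0b10 = 2; 2 != 38 -> empty
(238,146): row=0b11101110, col=0b10010010, row AND col = 0b10000010 = 130; 130 != 146 -> empty
(82,80): row=0b1010010, col=0b1010000, row AND col = 0b1010000 = 80; 80 == 80 -> filled
(61,41): row=0b111101, col=0b101001, row AND col = 0b101001 = 41; 41 == 41 -> filled
(5,4): row=0b101, col=0b100, row AND col = 0b100 = 4; 4 == 4 -> filled
(164,155): row=0b10100100, col=0b10011011, row AND col = 0b10000000 = 128; 128 != 155 -> empty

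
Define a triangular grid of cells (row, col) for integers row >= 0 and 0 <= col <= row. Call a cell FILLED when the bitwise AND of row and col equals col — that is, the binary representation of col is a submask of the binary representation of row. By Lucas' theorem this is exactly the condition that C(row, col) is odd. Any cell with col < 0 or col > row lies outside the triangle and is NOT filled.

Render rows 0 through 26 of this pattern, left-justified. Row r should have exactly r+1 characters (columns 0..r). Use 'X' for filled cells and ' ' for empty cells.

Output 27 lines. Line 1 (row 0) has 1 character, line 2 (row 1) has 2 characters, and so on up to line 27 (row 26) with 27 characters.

r0=0: X
r1=1: XX
r2=10: X X
r3=11: XXXX
r4=100: X   X
r5=101: XX  XX
r6=110: X X X X
r7=111: XXXXXXXX
r8=1000: X       X
r9=1001: XX      XX
r10=1010: X X     X X
r11=1011: XXXX    XXXX
r12=1100: X   X   X   X
r13=1101: XX  XX  XX  XX
r14=1110: X X X X X X X X
r15=1111: XXXXXXXXXXXXXXXX
r16=10000: X               X
r17=10001: XX              XX
r18=10010: X X             X X
r19=10011: XXXX            XXXX
r20=10100: X   X           X   X
r21=10101: XX  XX          XX  XX
r22=10110: X X X X         X X X X
r23=10111: XXXXXXXX        XXXXXXXX
r24=11000: X       X       X       X
r25=11001: XX      XX      XX      XX
r26=11010: X X     X X     X X     X X

Answer: X
XX
X X
XXXX
X   X
XX  XX
X X X X
XXXXXXXX
X       X
XX      XX
X X     X X
XXXX    XXXX
X   X   X   X
XX  XX  XX  XX
X X X X X X X X
XXXXXXXXXXXXXXXX
X               X
XX              XX
X X             X X
XXXX            XXXX
X   X           X   X
XX  XX          XX  XX
X X X X         X X X X
XXXXXXXX        XXXXXXXX
X       X       X       X
XX      XX      XX      XX
X X     X X     X X     X X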